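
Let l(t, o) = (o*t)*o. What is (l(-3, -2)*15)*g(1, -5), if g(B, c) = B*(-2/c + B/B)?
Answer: -252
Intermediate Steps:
g(B, c) = B*(1 - 2/c) (g(B, c) = B*(-2/c + 1) = B*(1 - 2/c))
l(t, o) = t*o²
(l(-3, -2)*15)*g(1, -5) = (-3*(-2)²*15)*(1*(-2 - 5)/(-5)) = (-3*4*15)*(1*(-⅕)*(-7)) = -12*15*(7/5) = -180*7/5 = -252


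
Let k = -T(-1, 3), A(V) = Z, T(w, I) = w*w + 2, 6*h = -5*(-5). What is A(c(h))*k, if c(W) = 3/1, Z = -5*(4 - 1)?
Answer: 45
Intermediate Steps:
h = 25/6 (h = (-5*(-5))/6 = (⅙)*25 = 25/6 ≈ 4.1667)
Z = -15 (Z = -5*3 = -15)
T(w, I) = 2 + w² (T(w, I) = w² + 2 = 2 + w²)
c(W) = 3 (c(W) = 3*1 = 3)
A(V) = -15
k = -3 (k = -(2 + (-1)²) = -(2 + 1) = -1*3 = -3)
A(c(h))*k = -15*(-3) = 45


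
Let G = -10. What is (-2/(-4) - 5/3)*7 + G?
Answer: -109/6 ≈ -18.167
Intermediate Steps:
(-2/(-4) - 5/3)*7 + G = (-2/(-4) - 5/3)*7 - 10 = (-2*(-¼) - 5*⅓)*7 - 10 = (½ - 5/3)*7 - 10 = -7/6*7 - 10 = -49/6 - 10 = -109/6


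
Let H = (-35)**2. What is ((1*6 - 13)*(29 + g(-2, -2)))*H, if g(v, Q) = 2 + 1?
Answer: -274400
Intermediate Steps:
g(v, Q) = 3
H = 1225
((1*6 - 13)*(29 + g(-2, -2)))*H = ((1*6 - 13)*(29 + 3))*1225 = ((6 - 13)*32)*1225 = -7*32*1225 = -224*1225 = -274400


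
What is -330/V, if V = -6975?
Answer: 22/465 ≈ 0.047312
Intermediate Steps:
-330/V = -330/(-6975) = -1/6975*(-330) = 22/465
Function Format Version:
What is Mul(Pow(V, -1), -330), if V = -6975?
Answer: Rational(22, 465) ≈ 0.047312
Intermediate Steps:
Mul(Pow(V, -1), -330) = Mul(Pow(-6975, -1), -330) = Mul(Rational(-1, 6975), -330) = Rational(22, 465)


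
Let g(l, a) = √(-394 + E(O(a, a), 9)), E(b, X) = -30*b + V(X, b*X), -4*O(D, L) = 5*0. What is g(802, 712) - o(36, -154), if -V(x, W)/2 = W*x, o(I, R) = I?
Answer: -36 + I*√394 ≈ -36.0 + 19.849*I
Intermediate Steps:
O(D, L) = 0 (O(D, L) = -5*0/4 = -¼*0 = 0)
V(x, W) = -2*W*x
E(b, X) = -30*b - 2*b*X² (E(b, X) = -30*b - 2*b*X*X = -30*b - 2*X*b*X = -30*b - 2*b*X²)
g(l, a) = I*√394 (g(l, a) = √(-394 + 2*0*(-15 - 1*9²)) = √(-394 + 2*0*(-15 - 1*81)) = √(-394 + 2*0*(-15 - 81)) = √(-394 + 2*0*(-96)) = √(-394 + 0) = √(-394) = I*√394)
g(802, 712) - o(36, -154) = I*√394 - 1*36 = I*√394 - 36 = -36 + I*√394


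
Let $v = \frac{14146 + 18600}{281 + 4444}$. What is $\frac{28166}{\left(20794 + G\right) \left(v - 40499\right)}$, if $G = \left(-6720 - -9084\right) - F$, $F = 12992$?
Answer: $- \frac{9506025}{138929303201} \approx -6.8423 \cdot 10^{-5}$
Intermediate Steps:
$v = \frac{4678}{675}$ ($v = \frac{32746}{4725} = 32746 \cdot \frac{1}{4725} = \frac{4678}{675} \approx 6.9304$)
$G = -10628$ ($G = \left(-6720 - -9084\right) - 12992 = \left(-6720 + 9084\right) - 12992 = 2364 - 12992 = -10628$)
$\frac{28166}{\left(20794 + G\right) \left(v - 40499\right)} = \frac{28166}{\left(20794 - 10628\right) \left(\frac{4678}{675} - 40499\right)} = \frac{28166}{10166 \left(- \frac{27332147}{675}\right)} = \frac{28166}{- \frac{277858606402}{675}} = 28166 \left(- \frac{675}{277858606402}\right) = - \frac{9506025}{138929303201}$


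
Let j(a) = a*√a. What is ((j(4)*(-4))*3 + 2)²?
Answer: 8836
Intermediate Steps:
j(a) = a^(3/2)
((j(4)*(-4))*3 + 2)² = ((4^(3/2)*(-4))*3 + 2)² = ((8*(-4))*3 + 2)² = (-32*3 + 2)² = (-96 + 2)² = (-94)² = 8836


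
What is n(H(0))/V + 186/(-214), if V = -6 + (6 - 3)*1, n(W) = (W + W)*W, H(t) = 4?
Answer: -3703/321 ≈ -11.536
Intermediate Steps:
n(W) = 2*W² (n(W) = (2*W)*W = 2*W²)
V = -3 (V = -6 + 3*1 = -6 + 3 = -3)
n(H(0))/V + 186/(-214) = (2*4²)/(-3) + 186/(-214) = (2*16)*(-⅓) + 186*(-1/214) = 32*(-⅓) - 93/107 = -32/3 - 93/107 = -3703/321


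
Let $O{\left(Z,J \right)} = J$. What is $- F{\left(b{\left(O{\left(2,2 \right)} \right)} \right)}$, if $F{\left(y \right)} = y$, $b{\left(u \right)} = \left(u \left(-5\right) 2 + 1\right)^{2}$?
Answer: $-361$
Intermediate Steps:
$b{\left(u \right)} = \left(1 - 10 u\right)^{2}$ ($b{\left(u \right)} = \left(- 5 u 2 + 1\right)^{2} = \left(- 10 u + 1\right)^{2} = \left(1 - 10 u\right)^{2}$)
$- F{\left(b{\left(O{\left(2,2 \right)} \right)} \right)} = - \left(-1 + 10 \cdot 2\right)^{2} = - \left(-1 + 20\right)^{2} = - 19^{2} = \left(-1\right) 361 = -361$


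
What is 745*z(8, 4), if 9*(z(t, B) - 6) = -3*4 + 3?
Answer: 3725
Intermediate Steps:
z(t, B) = 5 (z(t, B) = 6 + (-3*4 + 3)/9 = 6 + (-12 + 3)/9 = 6 + (1/9)*(-9) = 6 - 1 = 5)
745*z(8, 4) = 745*5 = 3725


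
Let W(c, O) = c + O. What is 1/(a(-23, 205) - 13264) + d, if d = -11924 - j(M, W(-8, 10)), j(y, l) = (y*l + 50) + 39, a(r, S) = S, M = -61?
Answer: -155284570/13059 ≈ -11891.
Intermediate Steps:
W(c, O) = O + c
j(y, l) = 89 + l*y (j(y, l) = (l*y + 50) + 39 = (50 + l*y) + 39 = 89 + l*y)
d = -11891 (d = -11924 - (89 + (10 - 8)*(-61)) = -11924 - (89 + 2*(-61)) = -11924 - (89 - 122) = -11924 - 1*(-33) = -11924 + 33 = -11891)
1/(a(-23, 205) - 13264) + d = 1/(205 - 13264) - 11891 = 1/(-13059) - 11891 = -1/13059 - 11891 = -155284570/13059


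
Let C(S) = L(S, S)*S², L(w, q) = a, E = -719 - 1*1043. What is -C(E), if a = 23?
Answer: -71406812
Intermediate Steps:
E = -1762 (E = -719 - 1043 = -1762)
L(w, q) = 23
C(S) = 23*S²
-C(E) = -23*(-1762)² = -23*3104644 = -1*71406812 = -71406812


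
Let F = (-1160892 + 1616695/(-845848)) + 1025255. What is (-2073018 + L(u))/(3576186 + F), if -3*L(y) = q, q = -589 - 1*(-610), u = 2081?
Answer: -1753464050200/2910179873857 ≈ -0.60253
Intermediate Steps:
q = 21 (q = -589 + 610 = 21)
L(y) = -7 (L(y) = -⅓*21 = -7)
F = -114729901871/845848 (F = (-1160892 + 1616695*(-1/845848)) + 1025255 = (-1160892 - 1616695/845848) + 1025255 = -981939793111/845848 + 1025255 = -114729901871/845848 ≈ -1.3564e+5)
(-2073018 + L(u))/(3576186 + F) = (-2073018 - 7)/(3576186 - 114729901871/845848) = -2073025/2910179873857/845848 = -2073025*845848/2910179873857 = -1753464050200/2910179873857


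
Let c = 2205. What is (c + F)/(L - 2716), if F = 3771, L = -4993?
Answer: -5976/7709 ≈ -0.77520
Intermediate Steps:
(c + F)/(L - 2716) = (2205 + 3771)/(-4993 - 2716) = 5976/(-7709) = 5976*(-1/7709) = -5976/7709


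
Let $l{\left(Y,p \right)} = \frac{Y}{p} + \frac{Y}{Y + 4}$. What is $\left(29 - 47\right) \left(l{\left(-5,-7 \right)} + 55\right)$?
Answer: $- \frac{7650}{7} \approx -1092.9$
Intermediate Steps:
$l{\left(Y,p \right)} = \frac{Y}{p} + \frac{Y}{4 + Y}$
$\left(29 - 47\right) \left(l{\left(-5,-7 \right)} + 55\right) = \left(29 - 47\right) \left(- \frac{5 \left(4 - 5 - 7\right)}{\left(-7\right) \left(4 - 5\right)} + 55\right) = - 18 \left(\left(-5\right) \left(- \frac{1}{7}\right) \frac{1}{-1} \left(-8\right) + 55\right) = - 18 \left(\left(-5\right) \left(- \frac{1}{7}\right) \left(-1\right) \left(-8\right) + 55\right) = - 18 \left(\frac{40}{7} + 55\right) = \left(-18\right) \frac{425}{7} = - \frac{7650}{7}$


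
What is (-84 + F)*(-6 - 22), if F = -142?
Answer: 6328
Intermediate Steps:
(-84 + F)*(-6 - 22) = (-84 - 142)*(-6 - 22) = -226*(-28) = 6328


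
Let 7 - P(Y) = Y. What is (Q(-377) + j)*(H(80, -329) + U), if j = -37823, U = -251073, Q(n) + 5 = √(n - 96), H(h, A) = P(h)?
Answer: 9500350888 - 251146*I*√473 ≈ 9.5003e+9 - 5.4621e+6*I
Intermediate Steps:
P(Y) = 7 - Y
H(h, A) = 7 - h
Q(n) = -5 + √(-96 + n) (Q(n) = -5 + √(n - 96) = -5 + √(-96 + n))
(Q(-377) + j)*(H(80, -329) + U) = ((-5 + √(-96 - 377)) - 37823)*((7 - 1*80) - 251073) = ((-5 + √(-473)) - 37823)*((7 - 80) - 251073) = ((-5 + I*√473) - 37823)*(-73 - 251073) = (-37828 + I*√473)*(-251146) = 9500350888 - 251146*I*√473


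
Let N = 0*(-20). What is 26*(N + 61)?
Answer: 1586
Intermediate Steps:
N = 0
26*(N + 61) = 26*(0 + 61) = 26*61 = 1586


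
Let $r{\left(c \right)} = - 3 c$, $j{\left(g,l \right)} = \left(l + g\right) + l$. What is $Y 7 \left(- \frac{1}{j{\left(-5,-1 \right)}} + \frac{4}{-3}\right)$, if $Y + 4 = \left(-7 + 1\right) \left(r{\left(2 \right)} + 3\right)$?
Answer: $- \frac{350}{3} \approx -116.67$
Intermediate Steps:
$j{\left(g,l \right)} = g + 2 l$ ($j{\left(g,l \right)} = \left(g + l\right) + l = g + 2 l$)
$Y = 14$ ($Y = -4 + \left(-7 + 1\right) \left(\left(-3\right) 2 + 3\right) = -4 - 6 \left(-6 + 3\right) = -4 - -18 = -4 + 18 = 14$)
$Y 7 \left(- \frac{1}{j{\left(-5,-1 \right)}} + \frac{4}{-3}\right) = 14 \cdot 7 \left(- \frac{1}{-5 + 2 \left(-1\right)} + \frac{4}{-3}\right) = 98 \left(- \frac{1}{-5 - 2} + 4 \left(- \frac{1}{3}\right)\right) = 98 \left(- \frac{1}{-7} - \frac{4}{3}\right) = 98 \left(\left(-1\right) \left(- \frac{1}{7}\right) - \frac{4}{3}\right) = 98 \left(\frac{1}{7} - \frac{4}{3}\right) = 98 \left(- \frac{25}{21}\right) = - \frac{350}{3}$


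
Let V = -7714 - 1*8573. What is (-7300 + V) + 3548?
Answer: -20039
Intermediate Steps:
V = -16287 (V = -7714 - 8573 = -16287)
(-7300 + V) + 3548 = (-7300 - 16287) + 3548 = -23587 + 3548 = -20039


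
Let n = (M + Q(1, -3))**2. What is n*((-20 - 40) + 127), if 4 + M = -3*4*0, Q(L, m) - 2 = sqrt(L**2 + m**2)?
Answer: 938 - 268*sqrt(10) ≈ 90.510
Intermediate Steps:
Q(L, m) = 2 + sqrt(L**2 + m**2)
M = -4 (M = -4 - 3*4*0 = -4 - 12*0 = -4 + 0 = -4)
n = (-2 + sqrt(10))**2 (n = (-4 + (2 + sqrt(1**2 + (-3)**2)))**2 = (-4 + (2 + sqrt(1 + 9)))**2 = (-4 + (2 + sqrt(10)))**2 = (-2 + sqrt(10))**2 ≈ 1.3509)
n*((-20 - 40) + 127) = (2 - sqrt(10))**2*((-20 - 40) + 127) = (2 - sqrt(10))**2*(-60 + 127) = (2 - sqrt(10))**2*67 = 67*(2 - sqrt(10))**2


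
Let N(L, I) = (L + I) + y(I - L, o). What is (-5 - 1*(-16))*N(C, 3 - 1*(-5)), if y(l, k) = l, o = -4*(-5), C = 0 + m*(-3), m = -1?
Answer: 176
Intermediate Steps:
C = 3 (C = 0 - 1*(-3) = 0 + 3 = 3)
o = 20
N(L, I) = 2*I (N(L, I) = (L + I) + (I - L) = (I + L) + (I - L) = 2*I)
(-5 - 1*(-16))*N(C, 3 - 1*(-5)) = (-5 - 1*(-16))*(2*(3 - 1*(-5))) = (-5 + 16)*(2*(3 + 5)) = 11*(2*8) = 11*16 = 176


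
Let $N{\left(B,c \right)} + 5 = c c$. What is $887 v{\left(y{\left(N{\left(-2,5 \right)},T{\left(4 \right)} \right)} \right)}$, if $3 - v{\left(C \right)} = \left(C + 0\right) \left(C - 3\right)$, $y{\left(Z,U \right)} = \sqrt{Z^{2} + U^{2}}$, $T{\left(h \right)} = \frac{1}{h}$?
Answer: $- \frac{5635111}{16} + \frac{2661 \sqrt{6401}}{4} \approx -2.9897 \cdot 10^{5}$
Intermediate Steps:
$N{\left(B,c \right)} = -5 + c^{2}$ ($N{\left(B,c \right)} = -5 + c c = -5 + c^{2}$)
$y{\left(Z,U \right)} = \sqrt{U^{2} + Z^{2}}$
$v{\left(C \right)} = 3 - C \left(-3 + C\right)$ ($v{\left(C \right)} = 3 - \left(C + 0\right) \left(C - 3\right) = 3 - C \left(-3 + C\right)$)
$887 v{\left(y{\left(N{\left(-2,5 \right)},T{\left(4 \right)} \right)} \right)} = 887 \left(3 - \left(\sqrt{\left(\frac{1}{4}\right)^{2} + \left(-5 + 5^{2}\right)^{2}}\right)^{2} + 3 \sqrt{\left(\frac{1}{4}\right)^{2} + \left(-5 + 5^{2}\right)^{2}}\right) = 887 \left(3 - \left(\sqrt{\left(\frac{1}{4}\right)^{2} + \left(-5 + 25\right)^{2}}\right)^{2} + 3 \sqrt{\left(\frac{1}{4}\right)^{2} + \left(-5 + 25\right)^{2}}\right) = 887 \left(3 - \left(\sqrt{\frac{1}{16} + 20^{2}}\right)^{2} + 3 \sqrt{\frac{1}{16} + 20^{2}}\right) = 887 \left(3 - \left(\sqrt{\frac{1}{16} + 400}\right)^{2} + 3 \sqrt{\frac{1}{16} + 400}\right) = 887 \left(3 - \left(\sqrt{\frac{6401}{16}}\right)^{2} + 3 \sqrt{\frac{6401}{16}}\right) = 887 \left(3 - \left(\frac{\sqrt{6401}}{4}\right)^{2} + 3 \frac{\sqrt{6401}}{4}\right) = 887 \left(3 - \frac{6401}{16} + \frac{3 \sqrt{6401}}{4}\right) = 887 \left(- \frac{6353}{16} + \frac{3 \sqrt{6401}}{4}\right) = - \frac{5635111}{16} + \frac{2661 \sqrt{6401}}{4}$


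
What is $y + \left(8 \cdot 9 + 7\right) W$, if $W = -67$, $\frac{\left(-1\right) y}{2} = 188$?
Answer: $-5669$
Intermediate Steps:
$y = -376$ ($y = \left(-2\right) 188 = -376$)
$y + \left(8 \cdot 9 + 7\right) W = -376 + \left(8 \cdot 9 + 7\right) \left(-67\right) = -376 + \left(72 + 7\right) \left(-67\right) = -376 + 79 \left(-67\right) = -376 - 5293 = -5669$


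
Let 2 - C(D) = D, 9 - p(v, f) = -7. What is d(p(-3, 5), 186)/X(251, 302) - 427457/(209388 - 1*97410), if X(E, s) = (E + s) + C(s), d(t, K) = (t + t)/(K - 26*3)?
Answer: -324340327/84991302 ≈ -3.8162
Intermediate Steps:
p(v, f) = 16 (p(v, f) = 9 - 1*(-7) = 9 + 7 = 16)
C(D) = 2 - D
d(t, K) = 2*t/(-78 + K) (d(t, K) = (2*t)/(K - 78) = (2*t)/(-78 + K) = 2*t/(-78 + K))
X(E, s) = 2 + E (X(E, s) = (E + s) + (2 - s) = 2 + E)
d(p(-3, 5), 186)/X(251, 302) - 427457/(209388 - 1*97410) = (2*16/(-78 + 186))/(2 + 251) - 427457/(209388 - 1*97410) = (2*16/108)/253 - 427457/(209388 - 97410) = (2*16*(1/108))*(1/253) - 427457/111978 = (8/27)*(1/253) - 427457*1/111978 = 8/6831 - 427457/111978 = -324340327/84991302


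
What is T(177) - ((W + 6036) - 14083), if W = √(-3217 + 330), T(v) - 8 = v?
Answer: 8232 - I*√2887 ≈ 8232.0 - 53.731*I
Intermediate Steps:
T(v) = 8 + v
W = I*√2887 (W = √(-2887) = I*√2887 ≈ 53.731*I)
T(177) - ((W + 6036) - 14083) = (8 + 177) - ((I*√2887 + 6036) - 14083) = 185 - ((6036 + I*√2887) - 14083) = 185 - (-8047 + I*√2887) = 185 + (8047 - I*√2887) = 8232 - I*√2887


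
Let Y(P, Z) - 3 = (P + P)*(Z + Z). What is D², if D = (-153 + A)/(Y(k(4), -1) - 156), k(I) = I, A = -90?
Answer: 59049/28561 ≈ 2.0675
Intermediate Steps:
Y(P, Z) = 3 + 4*P*Z (Y(P, Z) = 3 + (P + P)*(Z + Z) = 3 + (2*P)*(2*Z) = 3 + 4*P*Z)
D = 243/169 (D = (-153 - 90)/((3 + 4*4*(-1)) - 156) = -243/((3 - 16) - 156) = -243/(-13 - 156) = -243/(-169) = -243*(-1/169) = 243/169 ≈ 1.4379)
D² = (243/169)² = 59049/28561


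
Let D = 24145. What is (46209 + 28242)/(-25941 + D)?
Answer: -74451/1796 ≈ -41.454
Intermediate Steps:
(46209 + 28242)/(-25941 + D) = (46209 + 28242)/(-25941 + 24145) = 74451/(-1796) = 74451*(-1/1796) = -74451/1796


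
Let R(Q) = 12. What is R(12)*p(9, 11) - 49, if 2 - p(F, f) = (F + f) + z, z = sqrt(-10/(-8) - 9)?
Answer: -265 - 6*I*sqrt(31) ≈ -265.0 - 33.407*I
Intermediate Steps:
z = I*sqrt(31)/2 (z = sqrt(-10*(-1/8) - 9) = sqrt(5/4 - 9) = sqrt(-31/4) = I*sqrt(31)/2 ≈ 2.7839*I)
p(F, f) = 2 - F - f - I*sqrt(31)/2 (p(F, f) = 2 - ((F + f) + I*sqrt(31)/2) = 2 - (F + f + I*sqrt(31)/2) = 2 + (-F - f - I*sqrt(31)/2) = 2 - F - f - I*sqrt(31)/2)
R(12)*p(9, 11) - 49 = 12*(2 - 1*9 - 1*11 - I*sqrt(31)/2) - 49 = 12*(2 - 9 - 11 - I*sqrt(31)/2) - 49 = 12*(-18 - I*sqrt(31)/2) - 49 = (-216 - 6*I*sqrt(31)) - 49 = -265 - 6*I*sqrt(31)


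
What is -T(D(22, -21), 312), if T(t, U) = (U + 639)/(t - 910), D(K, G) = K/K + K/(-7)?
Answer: 6657/6385 ≈ 1.0426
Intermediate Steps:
D(K, G) = 1 - K/7 (D(K, G) = 1 + K*(-1/7) = 1 - K/7)
T(t, U) = (639 + U)/(-910 + t)
-T(D(22, -21), 312) = -(639 + 312)/(-910 + (1 - 1/7*22)) = -951/(-910 + (1 - 22/7)) = -951/(-910 - 15/7) = -951/(-6385/7) = -(-7)*951/6385 = -1*(-6657/6385) = 6657/6385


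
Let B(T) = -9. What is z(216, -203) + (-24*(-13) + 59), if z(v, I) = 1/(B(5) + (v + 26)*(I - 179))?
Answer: 34300062/92453 ≈ 371.00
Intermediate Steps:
z(v, I) = 1/(-9 + (-179 + I)*(26 + v)) (z(v, I) = 1/(-9 + (v + 26)*(I - 179)) = 1/(-9 + (26 + v)*(-179 + I)) = 1/(-9 + (-179 + I)*(26 + v)))
z(216, -203) + (-24*(-13) + 59) = 1/(-4663 - 179*216 + 26*(-203) - 203*216) + (-24*(-13) + 59) = 1/(-4663 - 38664 - 5278 - 43848) + (312 + 59) = 1/(-92453) + 371 = -1/92453 + 371 = 34300062/92453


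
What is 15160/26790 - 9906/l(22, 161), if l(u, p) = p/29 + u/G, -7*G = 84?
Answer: -4616661424/1733313 ≈ -2663.5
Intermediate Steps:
G = -12 (G = -⅐*84 = -12)
l(u, p) = -u/12 + p/29 (l(u, p) = p/29 + u/(-12) = p*(1/29) + u*(-1/12) = p/29 - u/12 = -u/12 + p/29)
15160/26790 - 9906/l(22, 161) = 15160/26790 - 9906/(-1/12*22 + (1/29)*161) = 15160*(1/26790) - 9906/(-11/6 + 161/29) = 1516/2679 - 9906/647/174 = 1516/2679 - 9906*174/647 = 1516/2679 - 1723644/647 = -4616661424/1733313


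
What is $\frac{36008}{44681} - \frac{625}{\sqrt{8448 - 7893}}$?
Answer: $\frac{5144}{6383} - \frac{125 \sqrt{555}}{111} \approx -25.724$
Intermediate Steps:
$\frac{36008}{44681} - \frac{625}{\sqrt{8448 - 7893}} = 36008 \cdot \frac{1}{44681} - \frac{625}{\sqrt{555}} = \frac{5144}{6383} - 625 \frac{\sqrt{555}}{555} = \frac{5144}{6383} - \frac{125 \sqrt{555}}{111}$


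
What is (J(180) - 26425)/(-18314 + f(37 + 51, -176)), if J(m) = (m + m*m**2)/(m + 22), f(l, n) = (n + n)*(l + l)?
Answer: -247165/8106866 ≈ -0.030488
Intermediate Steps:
f(l, n) = 4*l*n (f(l, n) = (2*n)*(2*l) = 4*l*n)
J(m) = (m + m**3)/(22 + m)
(J(180) - 26425)/(-18314 + f(37 + 51, -176)) = ((180 + 180**3)/(22 + 180) - 26425)/(-18314 + 4*(37 + 51)*(-176)) = ((180 + 5832000)/202 - 26425)/(-18314 + 4*88*(-176)) = ((1/202)*5832180 - 26425)/(-18314 - 61952) = (2916090/101 - 26425)/(-80266) = (247165/101)*(-1/80266) = -247165/8106866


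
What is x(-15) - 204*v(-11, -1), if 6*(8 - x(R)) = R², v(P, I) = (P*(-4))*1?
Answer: -18011/2 ≈ -9005.5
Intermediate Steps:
v(P, I) = -4*P (v(P, I) = -4*P*1 = -4*P)
x(R) = 8 - R²/6
x(-15) - 204*v(-11, -1) = (8 - ⅙*(-15)²) - (-816)*(-11) = (8 - ⅙*225) - 204*44 = (8 - 75/2) - 8976 = -59/2 - 8976 = -18011/2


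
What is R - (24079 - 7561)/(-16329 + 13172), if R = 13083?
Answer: 41319549/3157 ≈ 13088.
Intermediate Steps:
R - (24079 - 7561)/(-16329 + 13172) = 13083 - (24079 - 7561)/(-16329 + 13172) = 13083 - 16518/(-3157) = 13083 - 16518*(-1)/3157 = 13083 - 1*(-16518/3157) = 13083 + 16518/3157 = 41319549/3157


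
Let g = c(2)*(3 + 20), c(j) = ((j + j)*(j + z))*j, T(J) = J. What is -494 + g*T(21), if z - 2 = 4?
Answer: 30418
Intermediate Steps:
z = 6 (z = 2 + 4 = 6)
c(j) = 2*j²*(6 + j) (c(j) = ((j + j)*(j + 6))*j = ((2*j)*(6 + j))*j = (2*j*(6 + j))*j = 2*j²*(6 + j))
g = 1472 (g = (2*2²*(6 + 2))*(3 + 20) = (2*4*8)*23 = 64*23 = 1472)
-494 + g*T(21) = -494 + 1472*21 = -494 + 30912 = 30418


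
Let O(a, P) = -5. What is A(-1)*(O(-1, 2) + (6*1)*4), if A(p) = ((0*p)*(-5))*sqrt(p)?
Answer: 0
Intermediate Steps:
A(p) = 0 (A(p) = (0*(-5))*sqrt(p) = 0*sqrt(p) = 0)
A(-1)*(O(-1, 2) + (6*1)*4) = 0*(-5 + (6*1)*4) = 0*(-5 + 6*4) = 0*(-5 + 24) = 0*19 = 0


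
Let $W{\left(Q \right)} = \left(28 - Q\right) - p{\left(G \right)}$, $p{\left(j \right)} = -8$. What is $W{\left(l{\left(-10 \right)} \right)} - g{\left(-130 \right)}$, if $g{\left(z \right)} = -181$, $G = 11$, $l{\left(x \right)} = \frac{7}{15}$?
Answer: $\frac{3248}{15} \approx 216.53$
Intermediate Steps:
$l{\left(x \right)} = \frac{7}{15}$ ($l{\left(x \right)} = 7 \cdot \frac{1}{15} = \frac{7}{15}$)
$W{\left(Q \right)} = 36 - Q$ ($W{\left(Q \right)} = \left(28 - Q\right) - -8 = \left(28 - Q\right) + 8 = 36 - Q$)
$W{\left(l{\left(-10 \right)} \right)} - g{\left(-130 \right)} = \left(36 - \frac{7}{15}\right) - -181 = \left(36 - \frac{7}{15}\right) + 181 = \frac{533}{15} + 181 = \frac{3248}{15}$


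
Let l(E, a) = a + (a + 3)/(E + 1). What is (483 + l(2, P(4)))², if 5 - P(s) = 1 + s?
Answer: 234256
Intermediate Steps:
P(s) = 4 - s (P(s) = 5 - (1 + s) = 5 + (-1 - s) = 4 - s)
l(E, a) = a + (3 + a)/(1 + E)
(483 + l(2, P(4)))² = (483 + (3 + 2*(4 - 1*4) + 2*(4 - 1*4))/(1 + 2))² = (483 + (3 + 2*(4 - 4) + 2*(4 - 4))/3)² = (483 + (3 + 2*0 + 2*0)/3)² = (483 + (3 + 0 + 0)/3)² = (483 + (⅓)*3)² = (483 + 1)² = 484² = 234256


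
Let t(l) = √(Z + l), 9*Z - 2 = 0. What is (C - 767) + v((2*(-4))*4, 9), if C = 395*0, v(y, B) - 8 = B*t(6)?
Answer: -759 + 6*√14 ≈ -736.55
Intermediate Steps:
Z = 2/9 (Z = 2/9 + (⅑)*0 = 2/9 + 0 = 2/9 ≈ 0.22222)
t(l) = √(2/9 + l)
v(y, B) = 8 + 2*B*√14/3 (v(y, B) = 8 + B*(√(2 + 9*6)/3) = 8 + B*(√(2 + 54)/3) = 8 + B*(√56/3) = 8 + B*((2*√14)/3) = 8 + B*(2*√14/3) = 8 + 2*B*√14/3)
C = 0
(C - 767) + v((2*(-4))*4, 9) = (0 - 767) + (8 + (⅔)*9*√14) = -767 + (8 + 6*√14) = -759 + 6*√14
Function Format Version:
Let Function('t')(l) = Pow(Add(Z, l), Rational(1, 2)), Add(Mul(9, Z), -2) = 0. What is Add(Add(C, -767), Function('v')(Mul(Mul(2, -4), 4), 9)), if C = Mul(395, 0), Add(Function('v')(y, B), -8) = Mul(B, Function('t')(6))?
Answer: Add(-759, Mul(6, Pow(14, Rational(1, 2)))) ≈ -736.55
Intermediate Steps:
Z = Rational(2, 9) (Z = Add(Rational(2, 9), Mul(Rational(1, 9), 0)) = Add(Rational(2, 9), 0) = Rational(2, 9) ≈ 0.22222)
Function('t')(l) = Pow(Add(Rational(2, 9), l), Rational(1, 2))
Function('v')(y, B) = Add(8, Mul(Rational(2, 3), B, Pow(14, Rational(1, 2)))) (Function('v')(y, B) = Add(8, Mul(B, Mul(Rational(1, 3), Pow(Add(2, Mul(9, 6)), Rational(1, 2))))) = Add(8, Mul(B, Mul(Rational(1, 3), Pow(Add(2, 54), Rational(1, 2))))) = Add(8, Mul(B, Mul(Rational(1, 3), Pow(56, Rational(1, 2))))) = Add(8, Mul(B, Mul(Rational(1, 3), Mul(2, Pow(14, Rational(1, 2)))))) = Add(8, Mul(B, Mul(Rational(2, 3), Pow(14, Rational(1, 2))))) = Add(8, Mul(Rational(2, 3), B, Pow(14, Rational(1, 2)))))
C = 0
Add(Add(C, -767), Function('v')(Mul(Mul(2, -4), 4), 9)) = Add(Add(0, -767), Add(8, Mul(Rational(2, 3), 9, Pow(14, Rational(1, 2))))) = Add(-767, Add(8, Mul(6, Pow(14, Rational(1, 2))))) = Add(-759, Mul(6, Pow(14, Rational(1, 2))))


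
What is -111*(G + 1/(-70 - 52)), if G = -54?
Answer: 731379/122 ≈ 5994.9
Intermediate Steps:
-111*(G + 1/(-70 - 52)) = -111*(-54 + 1/(-70 - 52)) = -111*(-54 + 1/(-122)) = -111*(-54 - 1/122) = -111*(-6589/122) = 731379/122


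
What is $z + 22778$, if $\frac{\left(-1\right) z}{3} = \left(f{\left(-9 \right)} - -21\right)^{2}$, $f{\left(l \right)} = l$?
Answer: $22346$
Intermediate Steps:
$z = -432$ ($z = - 3 \left(-9 - -21\right)^{2} = - 3 \left(-9 + 21\right)^{2} = - 3 \cdot 12^{2} = \left(-3\right) 144 = -432$)
$z + 22778 = -432 + 22778 = 22346$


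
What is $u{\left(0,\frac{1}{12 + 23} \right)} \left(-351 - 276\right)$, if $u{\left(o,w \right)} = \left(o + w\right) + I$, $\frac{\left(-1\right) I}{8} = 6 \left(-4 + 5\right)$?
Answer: $\frac{1052733}{35} \approx 30078.0$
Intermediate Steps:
$I = -48$ ($I = - 8 \cdot 6 \left(-4 + 5\right) = - 8 \cdot 6 \cdot 1 = \left(-8\right) 6 = -48$)
$u{\left(o,w \right)} = -48 + o + w$ ($u{\left(o,w \right)} = \left(o + w\right) - 48 = -48 + o + w$)
$u{\left(0,\frac{1}{12 + 23} \right)} \left(-351 - 276\right) = \left(-48 + 0 + \frac{1}{12 + 23}\right) \left(-351 - 276\right) = \left(-48 + 0 + \frac{1}{35}\right) \left(-627\right) = \left(- \frac{1679}{35}\right) \left(-627\right) = \frac{1052733}{35}$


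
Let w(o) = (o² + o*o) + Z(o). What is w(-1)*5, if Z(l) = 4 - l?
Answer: 35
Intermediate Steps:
w(o) = 4 - o + 2*o² (w(o) = (o² + o*o) + (4 - o) = (o² + o²) + (4 - o) = 2*o² + (4 - o) = 4 - o + 2*o²)
w(-1)*5 = (4 - 1*(-1) + 2*(-1)²)*5 = (4 + 1 + 2*1)*5 = (4 + 1 + 2)*5 = 7*5 = 35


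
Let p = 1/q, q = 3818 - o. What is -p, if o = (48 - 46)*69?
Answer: -1/3680 ≈ -0.00027174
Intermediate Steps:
o = 138 (o = 2*69 = 138)
q = 3680 (q = 3818 - 1*138 = 3818 - 138 = 3680)
p = 1/3680 ≈ 0.00027174
-p = -1*1/3680 = -1/3680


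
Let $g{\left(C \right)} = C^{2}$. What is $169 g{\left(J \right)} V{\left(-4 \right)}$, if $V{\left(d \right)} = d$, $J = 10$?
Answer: $-67600$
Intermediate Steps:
$169 g{\left(J \right)} V{\left(-4 \right)} = 169 \cdot 10^{2} \left(-4\right) = 169 \cdot 100 \left(-4\right) = 16900 \left(-4\right) = -67600$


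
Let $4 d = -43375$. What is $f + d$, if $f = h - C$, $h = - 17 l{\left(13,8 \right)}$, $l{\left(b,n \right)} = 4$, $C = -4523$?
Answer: $- \frac{25555}{4} \approx -6388.8$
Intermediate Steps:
$d = - \frac{43375}{4}$ ($d = \frac{1}{4} \left(-43375\right) = - \frac{43375}{4} \approx -10844.0$)
$h = -68$ ($h = \left(-17\right) 4 = -68$)
$f = 4455$ ($f = -68 - -4523 = -68 + 4523 = 4455$)
$f + d = 4455 - \frac{43375}{4} = - \frac{25555}{4}$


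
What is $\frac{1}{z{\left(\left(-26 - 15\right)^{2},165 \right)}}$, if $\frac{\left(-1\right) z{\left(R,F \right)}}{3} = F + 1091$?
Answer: $- \frac{1}{3768} \approx -0.00026539$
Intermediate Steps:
$z{\left(R,F \right)} = -3273 - 3 F$ ($z{\left(R,F \right)} = - 3 \left(F + 1091\right) = - 3 \left(1091 + F\right) = -3273 - 3 F$)
$\frac{1}{z{\left(\left(-26 - 15\right)^{2},165 \right)}} = \frac{1}{-3273 - 495} = \frac{1}{-3768} = - \frac{1}{3768}$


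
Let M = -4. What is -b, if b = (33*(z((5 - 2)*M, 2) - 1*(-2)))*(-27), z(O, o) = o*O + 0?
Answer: -19602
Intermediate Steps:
z(O, o) = O*o (z(O, o) = O*o + 0 = O*o)
b = 19602 (b = (33*(((5 - 2)*(-4))*2 - 1*(-2)))*(-27) = (33*((3*(-4))*2 + 2))*(-27) = (33*(-12*2 + 2))*(-27) = (33*(-24 + 2))*(-27) = (33*(-22))*(-27) = -726*(-27) = 19602)
-b = -1*19602 = -19602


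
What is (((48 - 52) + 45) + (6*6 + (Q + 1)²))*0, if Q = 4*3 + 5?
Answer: 0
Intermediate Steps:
Q = 17 (Q = 12 + 5 = 17)
(((48 - 52) + 45) + (6*6 + (Q + 1)²))*0 = (((48 - 52) + 45) + (6*6 + (17 + 1)²))*0 = ((-4 + 45) + (36 + 18²))*0 = (41 + (36 + 324))*0 = (41 + 360)*0 = 401*0 = 0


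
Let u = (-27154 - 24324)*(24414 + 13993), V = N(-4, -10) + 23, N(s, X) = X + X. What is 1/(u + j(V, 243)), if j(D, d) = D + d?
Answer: -1/1977115300 ≈ -5.0579e-10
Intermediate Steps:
N(s, X) = 2*X
V = 3 (V = 2*(-10) + 23 = -20 + 23 = 3)
u = -1977115546 (u = -51478*38407 = -1977115546)
1/(u + j(V, 243)) = 1/(-1977115546 + (3 + 243)) = 1/(-1977115546 + 246) = 1/(-1977115300) = -1/1977115300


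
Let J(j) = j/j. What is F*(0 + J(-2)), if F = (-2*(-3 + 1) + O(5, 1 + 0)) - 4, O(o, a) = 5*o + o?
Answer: 30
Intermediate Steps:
J(j) = 1
O(o, a) = 6*o
F = 30 (F = (-2*(-3 + 1) + 6*5) - 4 = (-2*(-2) + 30) - 4 = (4 + 30) - 4 = 34 - 4 = 30)
F*(0 + J(-2)) = 30*(0 + 1) = 30*1 = 30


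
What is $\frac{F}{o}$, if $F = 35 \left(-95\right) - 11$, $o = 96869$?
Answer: $- \frac{3336}{96869} \approx -0.034438$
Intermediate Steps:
$F = -3336$ ($F = -3325 - 11 = -3336$)
$\frac{F}{o} = - \frac{3336}{96869}$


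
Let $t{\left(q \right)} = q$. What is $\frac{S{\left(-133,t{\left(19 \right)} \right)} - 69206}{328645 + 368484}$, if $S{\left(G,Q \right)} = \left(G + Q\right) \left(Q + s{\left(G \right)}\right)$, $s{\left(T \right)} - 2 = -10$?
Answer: $- \frac{70460}{697129} \approx -0.10107$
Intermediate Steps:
$s{\left(T \right)} = -8$ ($s{\left(T \right)} = 2 - 10 = -8$)
$S{\left(G,Q \right)} = \left(-8 + Q\right) \left(G + Q\right)$ ($S{\left(G,Q \right)} = \left(G + Q\right) \left(Q - 8\right) = \left(G + Q\right) \left(-8 + Q\right) = \left(-8 + Q\right) \left(G + Q\right)$)
$\frac{S{\left(-133,t{\left(19 \right)} \right)} - 69206}{328645 + 368484} = \frac{\left(19^{2} - -1064 - 152 - 2527\right) - 69206}{328645 + 368484} = \frac{\left(361 + 1064 - 152 - 2527\right) - 69206}{697129} = \left(-1254 - 69206\right) \frac{1}{697129} = \left(-70460\right) \frac{1}{697129} = - \frac{70460}{697129}$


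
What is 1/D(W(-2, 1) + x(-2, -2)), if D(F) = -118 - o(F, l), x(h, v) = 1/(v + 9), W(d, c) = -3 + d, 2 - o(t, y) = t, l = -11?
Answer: -7/874 ≈ -0.0080092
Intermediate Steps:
o(t, y) = 2 - t
x(h, v) = 1/(9 + v)
D(F) = -120 + F (D(F) = -118 - (2 - F) = -118 + (-2 + F) = -120 + F)
1/D(W(-2, 1) + x(-2, -2)) = 1/(-120 + ((-3 - 2) + 1/(9 - 2))) = 1/(-120 + (-5 + 1/7)) = 1/(-120 - 34/7) = 1/(-874/7) = -7/874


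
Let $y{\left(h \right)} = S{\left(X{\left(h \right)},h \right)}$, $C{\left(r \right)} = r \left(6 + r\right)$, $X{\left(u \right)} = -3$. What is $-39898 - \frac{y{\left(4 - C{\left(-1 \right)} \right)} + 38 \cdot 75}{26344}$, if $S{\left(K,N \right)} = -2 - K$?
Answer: $- \frac{1051075763}{26344} \approx -39898.0$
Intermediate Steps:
$y{\left(h \right)} = 1$ ($y{\left(h \right)} = -2 - -3 = -2 + 3 = 1$)
$-39898 - \frac{y{\left(4 - C{\left(-1 \right)} \right)} + 38 \cdot 75}{26344} = -39898 - \frac{1 + 38 \cdot 75}{26344} = -39898 - \left(1 + 2850\right) \frac{1}{26344} = -39898 - 2851 \cdot \frac{1}{26344} = -39898 - \frac{2851}{26344} = - \frac{1051075763}{26344}$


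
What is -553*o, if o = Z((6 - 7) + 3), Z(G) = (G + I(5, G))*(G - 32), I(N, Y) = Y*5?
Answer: 199080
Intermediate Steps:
I(N, Y) = 5*Y
Z(G) = 6*G*(-32 + G) (Z(G) = (G + 5*G)*(G - 32) = (6*G)*(-32 + G) = 6*G*(-32 + G))
o = -360 (o = 6*((6 - 7) + 3)*(-32 + ((6 - 7) + 3)) = 6*(-1 + 3)*(-32 + (-1 + 3)) = 6*2*(-32 + 2) = 6*2*(-30) = -360)
-553*o = -553*(-360) = 199080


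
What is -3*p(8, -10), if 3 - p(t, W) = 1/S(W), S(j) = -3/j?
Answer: 1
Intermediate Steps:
p(t, W) = 3 + W/3 (p(t, W) = 3 - 1/((-3/W)) = 3 - (-1)*W/3 = 3 + W/3)
-3*p(8, -10) = -3*(3 + (1/3)*(-10)) = -3*(3 - 10/3) = -3*(-1/3) = 1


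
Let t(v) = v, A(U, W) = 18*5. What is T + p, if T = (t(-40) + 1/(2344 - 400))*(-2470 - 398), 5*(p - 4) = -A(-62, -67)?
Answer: 18582133/162 ≈ 1.1470e+5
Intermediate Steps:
A(U, W) = 90
p = -14 (p = 4 + (-1*90)/5 = 4 + (⅕)*(-90) = 4 - 18 = -14)
T = 18584401/162 (T = (-40 + 1/(2344 - 400))*(-2470 - 398) = (-40 + 1/1944)*(-2868) = -77759/1944*(-2868) = 18584401/162 ≈ 1.1472e+5)
T + p = 18584401/162 - 14 = 18582133/162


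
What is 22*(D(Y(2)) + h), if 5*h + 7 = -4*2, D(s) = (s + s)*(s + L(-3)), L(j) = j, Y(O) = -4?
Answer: 1166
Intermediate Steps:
D(s) = 2*s*(-3 + s) (D(s) = (s + s)*(s - 3) = (2*s)*(-3 + s) = 2*s*(-3 + s))
h = -3 (h = -7/5 + (-4*2)/5 = -7/5 + (⅕)*(-8) = -7/5 - 8/5 = -3)
22*(D(Y(2)) + h) = 22*(2*(-4)*(-3 - 4) - 3) = 22*(2*(-4)*(-7) - 3) = 22*(56 - 3) = 22*53 = 1166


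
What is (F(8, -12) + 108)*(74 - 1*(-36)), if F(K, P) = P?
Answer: 10560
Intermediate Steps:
(F(8, -12) + 108)*(74 - 1*(-36)) = (-12 + 108)*(74 - 1*(-36)) = 96*(74 + 36) = 96*110 = 10560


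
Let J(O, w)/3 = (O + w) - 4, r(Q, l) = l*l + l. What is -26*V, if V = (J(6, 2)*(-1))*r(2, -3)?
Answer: 1872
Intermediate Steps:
r(Q, l) = l + l**2 (r(Q, l) = l**2 + l = l + l**2)
J(O, w) = -12 + 3*O + 3*w (J(O, w) = 3*((O + w) - 4) = 3*(-4 + O + w) = -12 + 3*O + 3*w)
V = -72 (V = ((-12 + 3*6 + 3*2)*(-1))*(-3*(1 - 3)) = ((-12 + 18 + 6)*(-1))*(-3*(-2)) = (12*(-1))*6 = -12*6 = -72)
-26*V = -26*(-72) = 1872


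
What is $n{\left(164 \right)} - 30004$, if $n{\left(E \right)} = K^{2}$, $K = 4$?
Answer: $-29988$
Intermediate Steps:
$n{\left(E \right)} = 16$ ($n{\left(E \right)} = 4^{2} = 16$)
$n{\left(164 \right)} - 30004 = 16 - 30004 = -29988$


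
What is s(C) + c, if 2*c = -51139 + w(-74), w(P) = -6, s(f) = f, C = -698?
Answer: -52541/2 ≈ -26271.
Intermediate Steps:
c = -51145/2 (c = (-51139 - 6)/2 = (½)*(-51145) = -51145/2 ≈ -25573.)
s(C) + c = -698 - 51145/2 = -52541/2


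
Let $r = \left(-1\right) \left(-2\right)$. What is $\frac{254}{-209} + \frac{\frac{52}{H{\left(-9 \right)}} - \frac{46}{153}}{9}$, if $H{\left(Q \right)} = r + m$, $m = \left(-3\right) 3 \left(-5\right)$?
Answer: $- \frac{15227680}{13526271} \approx -1.1258$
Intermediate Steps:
$r = 2$
$m = 45$ ($m = \left(-9\right) \left(-5\right) = 45$)
$H{\left(Q \right)} = 47$ ($H{\left(Q \right)} = 2 + 45 = 47$)
$\frac{254}{-209} + \frac{\frac{52}{H{\left(-9 \right)}} - \frac{46}{153}}{9} = \frac{254}{-209} + \frac{\frac{52}{47} - \frac{46}{153}}{9} = 254 \left(- \frac{1}{209}\right) + \left(52 \cdot \frac{1}{47} - \frac{46}{153}\right) \frac{1}{9} = - \frac{254}{209} + \left(\frac{52}{47} - \frac{46}{153}\right) \frac{1}{9} = - \frac{254}{209} + \frac{5794}{7191} \cdot \frac{1}{9} = - \frac{254}{209} + \frac{5794}{64719} = - \frac{15227680}{13526271}$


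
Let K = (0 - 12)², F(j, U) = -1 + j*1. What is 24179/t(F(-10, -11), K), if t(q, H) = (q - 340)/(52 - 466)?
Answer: 1112234/39 ≈ 28519.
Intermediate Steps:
F(j, U) = -1 + j
K = 144 (K = (-12)² = 144)
t(q, H) = 170/207 - q/414 (t(q, H) = (-340 + q)/(-414) = (-340 + q)*(-1/414) = 170/207 - q/414)
24179/t(F(-10, -11), K) = 24179/(170/207 - (-1 - 10)/414) = 24179/(170/207 - 1/414*(-11)) = 24179/(170/207 + 11/414) = 24179/(39/46) = 24179*(46/39) = 1112234/39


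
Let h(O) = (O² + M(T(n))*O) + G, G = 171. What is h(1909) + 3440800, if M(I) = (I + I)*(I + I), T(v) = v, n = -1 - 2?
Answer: 7153976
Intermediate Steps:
n = -3
M(I) = 4*I² (M(I) = (2*I)*(2*I) = 4*I²)
h(O) = 171 + O² + 36*O (h(O) = (O² + (4*(-3)²)*O) + 171 = (O² + (4*9)*O) + 171 = (O² + 36*O) + 171 = 171 + O² + 36*O)
h(1909) + 3440800 = (171 + 1909² + 36*1909) + 3440800 = (171 + 3644281 + 68724) + 3440800 = 3713176 + 3440800 = 7153976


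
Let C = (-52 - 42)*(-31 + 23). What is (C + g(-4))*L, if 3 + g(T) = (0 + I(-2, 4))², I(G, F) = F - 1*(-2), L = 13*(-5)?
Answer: -51025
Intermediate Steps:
L = -65
I(G, F) = 2 + F (I(G, F) = F + 2 = 2 + F)
g(T) = 33 (g(T) = -3 + (0 + (2 + 4))² = -3 + (0 + 6)² = -3 + 6² = -3 + 36 = 33)
C = 752 (C = -94*(-8) = 752)
(C + g(-4))*L = (752 + 33)*(-65) = 785*(-65) = -51025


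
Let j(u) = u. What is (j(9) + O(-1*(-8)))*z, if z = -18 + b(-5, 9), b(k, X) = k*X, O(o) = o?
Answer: -1071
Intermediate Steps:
b(k, X) = X*k
z = -63 (z = -18 + 9*(-5) = -18 - 45 = -63)
(j(9) + O(-1*(-8)))*z = (9 - 1*(-8))*(-63) = (9 + 8)*(-63) = 17*(-63) = -1071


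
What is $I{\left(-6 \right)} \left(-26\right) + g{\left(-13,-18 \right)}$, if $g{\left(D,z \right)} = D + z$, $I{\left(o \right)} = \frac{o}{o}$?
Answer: $-57$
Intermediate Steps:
$I{\left(o \right)} = 1$
$I{\left(-6 \right)} \left(-26\right) + g{\left(-13,-18 \right)} = 1 \left(-26\right) - 31 = -26 - 31 = -57$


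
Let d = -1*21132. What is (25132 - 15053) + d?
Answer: -11053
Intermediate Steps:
d = -21132
(25132 - 15053) + d = (25132 - 15053) - 21132 = 10079 - 21132 = -11053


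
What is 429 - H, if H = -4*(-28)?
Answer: 317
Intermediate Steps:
H = 112
429 - H = 429 - 1*112 = 429 - 112 = 317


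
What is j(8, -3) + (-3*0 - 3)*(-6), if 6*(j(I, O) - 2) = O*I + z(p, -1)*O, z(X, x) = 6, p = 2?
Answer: 13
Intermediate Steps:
j(I, O) = 2 + O + I*O/6 (j(I, O) = 2 + (O*I + 6*O)/6 = 2 + (I*O + 6*O)/6 = 2 + (6*O + I*O)/6 = 2 + (O + I*O/6) = 2 + O + I*O/6)
j(8, -3) + (-3*0 - 3)*(-6) = (2 - 3 + (1/6)*8*(-3)) + (-3*0 - 3)*(-6) = (2 - 3 - 4) + (0 - 3)*(-6) = -5 - 3*(-6) = -5 + 18 = 13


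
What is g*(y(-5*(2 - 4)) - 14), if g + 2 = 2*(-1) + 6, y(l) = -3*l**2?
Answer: -628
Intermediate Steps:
g = 2 (g = -2 + (2*(-1) + 6) = -2 + (-2 + 6) = -2 + 4 = 2)
g*(y(-5*(2 - 4)) - 14) = 2*(-3*25*(2 - 4)**2 - 14) = 2*(-3*(-5*(-2))**2 - 14) = 2*(-3*10**2 - 14) = 2*(-3*100 - 14) = 2*(-300 - 14) = 2*(-314) = -628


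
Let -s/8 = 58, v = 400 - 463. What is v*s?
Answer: 29232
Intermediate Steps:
v = -63
s = -464 (s = -8*58 = -464)
v*s = -63*(-464) = 29232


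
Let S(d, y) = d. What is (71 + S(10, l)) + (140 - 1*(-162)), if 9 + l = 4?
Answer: 383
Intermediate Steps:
l = -5 (l = -9 + 4 = -5)
(71 + S(10, l)) + (140 - 1*(-162)) = (71 + 10) + (140 - 1*(-162)) = 81 + (140 + 162) = 81 + 302 = 383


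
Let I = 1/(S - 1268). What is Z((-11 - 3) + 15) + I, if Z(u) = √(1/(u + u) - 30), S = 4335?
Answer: 1/3067 + I*√118/2 ≈ 0.00032605 + 5.4314*I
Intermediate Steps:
Z(u) = √(-30 + 1/(2*u)) (Z(u) = √(1/(2*u) - 30) = √(-30 + 1/(2*u)))
I = 1/3067 (I = 1/(4335 - 1268) = 1/3067 ≈ 0.00032605)
Z((-11 - 3) + 15) + I = √(-120 + 2/((-11 - 3) + 15))/2 + 1/3067 = √(-120 + 2/(-14 + 15))/2 + 1/3067 = √(-120 + 2/1)/2 + 1/3067 = √(-120 + 2*1)/2 + 1/3067 = √(-120 + 2)/2 + 1/3067 = √(-118)/2 + 1/3067 = (I*√118)/2 + 1/3067 = I*√118/2 + 1/3067 = 1/3067 + I*√118/2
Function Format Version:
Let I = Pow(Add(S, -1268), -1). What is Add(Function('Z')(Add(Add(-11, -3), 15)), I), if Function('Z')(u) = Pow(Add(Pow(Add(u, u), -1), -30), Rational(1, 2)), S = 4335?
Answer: Add(Rational(1, 3067), Mul(Rational(1, 2), I, Pow(118, Rational(1, 2)))) ≈ Add(0.00032605, Mul(5.4314, I))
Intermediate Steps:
Function('Z')(u) = Pow(Add(-30, Mul(Rational(1, 2), Pow(u, -1))), Rational(1, 2)) (Function('Z')(u) = Pow(Add(Pow(Mul(2, u), -1), -30), Rational(1, 2)) = Pow(Add(Mul(Rational(1, 2), Pow(u, -1)), -30), Rational(1, 2)) = Pow(Add(-30, Mul(Rational(1, 2), Pow(u, -1))), Rational(1, 2)))
I = Rational(1, 3067) (I = Pow(Add(4335, -1268), -1) = Pow(3067, -1) = Rational(1, 3067) ≈ 0.00032605)
Add(Function('Z')(Add(Add(-11, -3), 15)), I) = Add(Mul(Rational(1, 2), Pow(Add(-120, Mul(2, Pow(Add(Add(-11, -3), 15), -1))), Rational(1, 2))), Rational(1, 3067)) = Add(Mul(Rational(1, 2), Pow(Add(-120, Mul(2, Pow(Add(-14, 15), -1))), Rational(1, 2))), Rational(1, 3067)) = Add(Mul(Rational(1, 2), Pow(Add(-120, Mul(2, Pow(1, -1))), Rational(1, 2))), Rational(1, 3067)) = Add(Mul(Rational(1, 2), Pow(Add(-120, Mul(2, 1)), Rational(1, 2))), Rational(1, 3067)) = Add(Mul(Rational(1, 2), Pow(Add(-120, 2), Rational(1, 2))), Rational(1, 3067)) = Add(Mul(Rational(1, 2), Pow(-118, Rational(1, 2))), Rational(1, 3067)) = Add(Mul(Rational(1, 2), Mul(I, Pow(118, Rational(1, 2)))), Rational(1, 3067)) = Add(Mul(Rational(1, 2), I, Pow(118, Rational(1, 2))), Rational(1, 3067)) = Add(Rational(1, 3067), Mul(Rational(1, 2), I, Pow(118, Rational(1, 2))))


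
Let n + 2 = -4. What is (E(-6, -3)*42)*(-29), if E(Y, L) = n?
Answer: 7308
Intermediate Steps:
n = -6 (n = -2 - 4 = -6)
E(Y, L) = -6
(E(-6, -3)*42)*(-29) = -6*42*(-29) = -252*(-29) = 7308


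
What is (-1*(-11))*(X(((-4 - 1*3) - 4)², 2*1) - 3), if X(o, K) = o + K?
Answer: 1320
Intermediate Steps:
X(o, K) = K + o
(-1*(-11))*(X(((-4 - 1*3) - 4)², 2*1) - 3) = (-1*(-11))*((2*1 + ((-4 - 1*3) - 4)²) - 3) = 11*((2 + ((-4 - 3) - 4)²) - 3) = 11*((2 + (-7 - 4)²) - 3) = 11*((2 + (-11)²) - 3) = 11*((2 + 121) - 3) = 11*(123 - 3) = 11*120 = 1320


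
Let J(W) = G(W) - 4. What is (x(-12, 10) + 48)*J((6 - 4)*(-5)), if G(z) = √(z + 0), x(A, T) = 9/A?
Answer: -189 + 189*I*√10/4 ≈ -189.0 + 149.42*I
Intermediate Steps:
G(z) = √z
J(W) = -4 + √W (J(W) = √W - 4 = -4 + √W)
(x(-12, 10) + 48)*J((6 - 4)*(-5)) = (9/(-12) + 48)*(-4 + √((6 - 4)*(-5))) = (9*(-1/12) + 48)*(-4 + √(2*(-5))) = (-¾ + 48)*(-4 + √(-10)) = 189*(-4 + I*√10)/4 = -189 + 189*I*√10/4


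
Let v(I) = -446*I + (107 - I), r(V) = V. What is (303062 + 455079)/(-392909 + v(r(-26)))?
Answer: -758141/381180 ≈ -1.9889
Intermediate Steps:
v(I) = 107 - 447*I
(303062 + 455079)/(-392909 + v(r(-26))) = (303062 + 455079)/(-392909 + (107 - 447*(-26))) = 758141/(-392909 + (107 + 11622)) = 758141/(-392909 + 11729) = 758141/(-381180) = 758141*(-1/381180) = -758141/381180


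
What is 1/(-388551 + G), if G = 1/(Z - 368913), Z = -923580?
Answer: -1292493/502199447644 ≈ -2.5737e-6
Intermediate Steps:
G = -1/1292493 (G = 1/(-923580 - 368913) = 1/(-1292493) = -1/1292493 ≈ -7.7370e-7)
1/(-388551 + G) = 1/(-388551 - 1/1292493) = 1/(-502199447644/1292493) = -1292493/502199447644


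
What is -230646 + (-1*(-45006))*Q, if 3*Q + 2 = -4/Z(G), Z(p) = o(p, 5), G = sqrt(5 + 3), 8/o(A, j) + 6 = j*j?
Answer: -403169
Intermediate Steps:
o(A, j) = 8/(-6 + j**2) (o(A, j) = 8/(-6 + j*j) = 8/(-6 + j**2))
G = 2*sqrt(2) (G = sqrt(8) = 2*sqrt(2) ≈ 2.8284)
Z(p) = 8/19 (Z(p) = 8/(-6 + 5**2) = 8/(-6 + 25) = 8/19)
Q = -23/6 (Q = -2/3 + (-4/8/19)/3 = -2/3 + (-4*19/8)/3 = -2/3 + (1/3)*(-19/2) = -2/3 - 19/6 = -23/6 ≈ -3.8333)
-230646 + (-1*(-45006))*Q = -230646 - 1*(-45006)*(-23/6) = -230646 + 45006*(-23/6) = -230646 - 172523 = -403169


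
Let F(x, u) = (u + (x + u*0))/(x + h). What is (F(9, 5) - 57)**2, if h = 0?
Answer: 249001/81 ≈ 3074.1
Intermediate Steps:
F(x, u) = (u + x)/x (F(x, u) = (u + (x + u*0))/(x + 0) = (u + (x + 0))/x = (u + x)/x)
(F(9, 5) - 57)**2 = ((5 + 9)/9 - 57)**2 = ((1/9)*14 - 57)**2 = (14/9 - 57)**2 = (-499/9)**2 = 249001/81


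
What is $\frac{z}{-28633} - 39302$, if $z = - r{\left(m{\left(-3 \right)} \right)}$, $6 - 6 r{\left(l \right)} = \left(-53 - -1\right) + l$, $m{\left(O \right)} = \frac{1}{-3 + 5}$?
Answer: $- \frac{13504009877}{343596} \approx -39302.0$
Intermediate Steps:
$m{\left(O \right)} = \frac{1}{2}$
$r{\left(l \right)} = \frac{29}{3} - \frac{l}{6}$ ($r{\left(l \right)} = 1 - \frac{\left(-53 - -1\right) + l}{6} = 1 - \frac{\left(-53 + 1\right) + l}{6} = 1 - \frac{-52 + l}{6} = 1 - \left(- \frac{26}{3} + \frac{l}{6}\right) = \frac{29}{3} - \frac{l}{6}$)
$z = - \frac{115}{12}$ ($z = - (\frac{29}{3} - \frac{1}{12}) = \left(-1\right) \frac{115}{12} = - \frac{115}{12} \approx -9.5833$)
$\frac{z}{-28633} - 39302 = - \frac{115}{12 \left(-28633\right)} - 39302 = \left(- \frac{115}{12}\right) \left(- \frac{1}{28633}\right) - 39302 = \frac{115}{343596} - 39302 = - \frac{13504009877}{343596}$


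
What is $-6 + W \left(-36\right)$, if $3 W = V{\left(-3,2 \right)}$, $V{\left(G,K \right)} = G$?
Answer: $30$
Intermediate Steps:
$W = -1$ ($W = \frac{1}{3} \left(-3\right) = -1$)
$-6 + W \left(-36\right) = -6 - -36 = -6 + 36 = 30$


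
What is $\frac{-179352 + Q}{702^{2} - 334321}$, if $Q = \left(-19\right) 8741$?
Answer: $- \frac{345431}{158483} \approx -2.1796$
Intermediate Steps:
$Q = -166079$
$\frac{-179352 + Q}{702^{2} - 334321} = \frac{-179352 - 166079}{702^{2} - 334321} = - \frac{345431}{492804 - 334321} = - \frac{345431}{158483}$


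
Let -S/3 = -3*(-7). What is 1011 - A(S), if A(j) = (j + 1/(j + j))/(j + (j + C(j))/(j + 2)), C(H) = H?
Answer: 473009483/468342 ≈ 1010.0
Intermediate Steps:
S = -63 (S = -(-9)*(-7) = -3*21 = -63)
A(j) = (j + 1/(2*j))/(j + 2*j/(2 + j)) (A(j) = (j + 1/(j + j))/(j + (j + j)/(j + 2)) = (j + 1/(2*j))/(j + (2*j)/(2 + j)) = (j + 1/(2*j))/(j + 2*j/(2 + j)))
1011 - A(S) = 1011 - (1 + (-63)**3 + (1/2)*(-63) + 2*(-63)**2)/((-63)**2*(4 - 63)) = 1011 - (1 - 250047 - 63/2 + 2*3969)/(3969*(-59)) = 1011 - (-1)*(1 - 250047 - 63/2 + 7938)/(3969*59) = 1011 - (-1)*(-484279)/(3969*59*2) = 1011 - 1*484279/468342 = 1011 - 484279/468342 = 473009483/468342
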